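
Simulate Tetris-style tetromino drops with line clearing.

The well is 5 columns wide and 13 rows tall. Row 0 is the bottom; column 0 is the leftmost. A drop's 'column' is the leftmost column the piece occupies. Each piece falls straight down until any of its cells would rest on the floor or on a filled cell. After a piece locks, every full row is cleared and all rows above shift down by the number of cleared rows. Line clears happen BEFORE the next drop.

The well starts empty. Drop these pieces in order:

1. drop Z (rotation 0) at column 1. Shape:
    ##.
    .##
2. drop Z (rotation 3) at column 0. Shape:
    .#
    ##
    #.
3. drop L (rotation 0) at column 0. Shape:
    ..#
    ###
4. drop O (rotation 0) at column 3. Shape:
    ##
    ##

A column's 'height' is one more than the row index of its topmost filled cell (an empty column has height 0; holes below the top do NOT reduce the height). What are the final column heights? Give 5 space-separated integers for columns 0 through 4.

Drop 1: Z rot0 at col 1 lands with bottom-row=0; cleared 0 line(s) (total 0); column heights now [0 2 2 1 0], max=2
Drop 2: Z rot3 at col 0 lands with bottom-row=1; cleared 0 line(s) (total 0); column heights now [3 4 2 1 0], max=4
Drop 3: L rot0 at col 0 lands with bottom-row=4; cleared 0 line(s) (total 0); column heights now [5 5 6 1 0], max=6
Drop 4: O rot0 at col 3 lands with bottom-row=1; cleared 1 line(s) (total 1); column heights now [4 4 5 2 2], max=5

Answer: 4 4 5 2 2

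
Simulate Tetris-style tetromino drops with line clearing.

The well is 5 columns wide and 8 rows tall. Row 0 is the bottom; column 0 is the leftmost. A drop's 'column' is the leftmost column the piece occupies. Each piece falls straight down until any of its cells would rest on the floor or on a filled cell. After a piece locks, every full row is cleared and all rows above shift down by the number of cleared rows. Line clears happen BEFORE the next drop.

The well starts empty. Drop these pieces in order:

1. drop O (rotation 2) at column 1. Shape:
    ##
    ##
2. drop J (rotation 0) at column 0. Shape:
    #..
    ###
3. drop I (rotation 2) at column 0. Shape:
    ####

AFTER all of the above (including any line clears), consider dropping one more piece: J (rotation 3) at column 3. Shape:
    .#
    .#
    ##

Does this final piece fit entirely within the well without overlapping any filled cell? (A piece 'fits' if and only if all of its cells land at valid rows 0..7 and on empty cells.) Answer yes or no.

Answer: yes

Derivation:
Drop 1: O rot2 at col 1 lands with bottom-row=0; cleared 0 line(s) (total 0); column heights now [0 2 2 0 0], max=2
Drop 2: J rot0 at col 0 lands with bottom-row=2; cleared 0 line(s) (total 0); column heights now [4 3 3 0 0], max=4
Drop 3: I rot2 at col 0 lands with bottom-row=4; cleared 0 line(s) (total 0); column heights now [5 5 5 5 0], max=5
Test piece J rot3 at col 3 (width 2): heights before test = [5 5 5 5 0]; fits = True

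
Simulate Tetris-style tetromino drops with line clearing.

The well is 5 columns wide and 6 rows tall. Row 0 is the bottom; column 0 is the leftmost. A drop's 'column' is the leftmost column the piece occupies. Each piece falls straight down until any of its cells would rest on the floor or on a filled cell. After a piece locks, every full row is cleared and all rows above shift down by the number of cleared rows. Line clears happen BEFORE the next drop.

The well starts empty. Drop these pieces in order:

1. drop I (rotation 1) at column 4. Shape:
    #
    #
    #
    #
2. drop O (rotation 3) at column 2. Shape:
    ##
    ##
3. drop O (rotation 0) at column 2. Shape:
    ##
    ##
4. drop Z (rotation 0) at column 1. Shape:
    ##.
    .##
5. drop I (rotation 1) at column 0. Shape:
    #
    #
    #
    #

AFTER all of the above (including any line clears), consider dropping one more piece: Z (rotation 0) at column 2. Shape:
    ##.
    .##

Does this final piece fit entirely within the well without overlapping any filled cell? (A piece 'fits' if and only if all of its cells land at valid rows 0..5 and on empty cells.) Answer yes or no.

Answer: no

Derivation:
Drop 1: I rot1 at col 4 lands with bottom-row=0; cleared 0 line(s) (total 0); column heights now [0 0 0 0 4], max=4
Drop 2: O rot3 at col 2 lands with bottom-row=0; cleared 0 line(s) (total 0); column heights now [0 0 2 2 4], max=4
Drop 3: O rot0 at col 2 lands with bottom-row=2; cleared 0 line(s) (total 0); column heights now [0 0 4 4 4], max=4
Drop 4: Z rot0 at col 1 lands with bottom-row=4; cleared 0 line(s) (total 0); column heights now [0 6 6 5 4], max=6
Drop 5: I rot1 at col 0 lands with bottom-row=0; cleared 0 line(s) (total 0); column heights now [4 6 6 5 4], max=6
Test piece Z rot0 at col 2 (width 3): heights before test = [4 6 6 5 4]; fits = False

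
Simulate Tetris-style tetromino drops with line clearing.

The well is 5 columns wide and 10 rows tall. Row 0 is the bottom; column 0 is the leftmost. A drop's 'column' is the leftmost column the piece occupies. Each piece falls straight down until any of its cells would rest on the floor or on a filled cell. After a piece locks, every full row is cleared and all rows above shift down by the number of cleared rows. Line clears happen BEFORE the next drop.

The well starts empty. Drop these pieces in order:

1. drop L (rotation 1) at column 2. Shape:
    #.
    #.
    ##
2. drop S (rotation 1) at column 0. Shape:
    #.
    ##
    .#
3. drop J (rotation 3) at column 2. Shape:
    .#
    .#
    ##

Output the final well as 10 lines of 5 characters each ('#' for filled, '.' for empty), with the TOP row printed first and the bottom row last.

Drop 1: L rot1 at col 2 lands with bottom-row=0; cleared 0 line(s) (total 0); column heights now [0 0 3 1 0], max=3
Drop 2: S rot1 at col 0 lands with bottom-row=0; cleared 0 line(s) (total 0); column heights now [3 2 3 1 0], max=3
Drop 3: J rot3 at col 2 lands with bottom-row=3; cleared 0 line(s) (total 0); column heights now [3 2 4 6 0], max=6

Answer: .....
.....
.....
.....
...#.
...#.
..##.
#.#..
###..
.###.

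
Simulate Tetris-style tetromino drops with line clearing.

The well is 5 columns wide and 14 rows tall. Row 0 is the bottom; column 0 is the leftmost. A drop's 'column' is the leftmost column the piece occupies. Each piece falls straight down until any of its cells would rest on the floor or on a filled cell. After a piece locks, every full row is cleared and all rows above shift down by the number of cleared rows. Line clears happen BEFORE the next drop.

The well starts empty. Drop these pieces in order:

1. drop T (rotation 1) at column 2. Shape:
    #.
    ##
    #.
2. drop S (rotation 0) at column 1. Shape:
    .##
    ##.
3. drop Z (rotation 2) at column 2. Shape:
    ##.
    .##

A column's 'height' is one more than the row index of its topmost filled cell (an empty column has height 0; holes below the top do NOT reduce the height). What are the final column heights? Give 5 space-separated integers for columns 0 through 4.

Answer: 0 4 7 7 6

Derivation:
Drop 1: T rot1 at col 2 lands with bottom-row=0; cleared 0 line(s) (total 0); column heights now [0 0 3 2 0], max=3
Drop 2: S rot0 at col 1 lands with bottom-row=3; cleared 0 line(s) (total 0); column heights now [0 4 5 5 0], max=5
Drop 3: Z rot2 at col 2 lands with bottom-row=5; cleared 0 line(s) (total 0); column heights now [0 4 7 7 6], max=7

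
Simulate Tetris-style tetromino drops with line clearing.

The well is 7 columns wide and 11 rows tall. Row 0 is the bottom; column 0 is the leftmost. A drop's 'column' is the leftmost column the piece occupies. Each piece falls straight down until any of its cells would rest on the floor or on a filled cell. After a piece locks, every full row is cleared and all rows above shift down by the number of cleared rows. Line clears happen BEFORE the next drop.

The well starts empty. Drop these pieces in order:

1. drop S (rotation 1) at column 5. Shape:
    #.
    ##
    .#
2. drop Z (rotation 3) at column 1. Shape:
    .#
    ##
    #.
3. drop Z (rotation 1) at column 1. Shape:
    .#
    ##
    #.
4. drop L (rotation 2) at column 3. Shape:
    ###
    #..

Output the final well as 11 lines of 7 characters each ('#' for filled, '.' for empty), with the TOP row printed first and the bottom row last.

Drop 1: S rot1 at col 5 lands with bottom-row=0; cleared 0 line(s) (total 0); column heights now [0 0 0 0 0 3 2], max=3
Drop 2: Z rot3 at col 1 lands with bottom-row=0; cleared 0 line(s) (total 0); column heights now [0 2 3 0 0 3 2], max=3
Drop 3: Z rot1 at col 1 lands with bottom-row=2; cleared 0 line(s) (total 0); column heights now [0 4 5 0 0 3 2], max=5
Drop 4: L rot2 at col 3 lands with bottom-row=2; cleared 0 line(s) (total 0); column heights now [0 4 5 4 4 4 2], max=5

Answer: .......
.......
.......
.......
.......
.......
..#....
.#####.
.###.#.
.##..##
.#....#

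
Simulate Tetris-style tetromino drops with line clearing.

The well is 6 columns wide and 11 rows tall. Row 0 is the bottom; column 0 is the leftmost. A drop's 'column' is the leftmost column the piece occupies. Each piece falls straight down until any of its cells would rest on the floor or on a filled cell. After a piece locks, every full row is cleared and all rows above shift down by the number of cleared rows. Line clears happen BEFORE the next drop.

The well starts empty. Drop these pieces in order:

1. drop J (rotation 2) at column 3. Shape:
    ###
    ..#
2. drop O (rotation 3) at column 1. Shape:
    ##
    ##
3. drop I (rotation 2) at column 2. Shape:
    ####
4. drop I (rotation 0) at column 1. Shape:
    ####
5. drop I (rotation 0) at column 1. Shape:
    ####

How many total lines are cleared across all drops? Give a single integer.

Drop 1: J rot2 at col 3 lands with bottom-row=0; cleared 0 line(s) (total 0); column heights now [0 0 0 2 2 2], max=2
Drop 2: O rot3 at col 1 lands with bottom-row=0; cleared 0 line(s) (total 0); column heights now [0 2 2 2 2 2], max=2
Drop 3: I rot2 at col 2 lands with bottom-row=2; cleared 0 line(s) (total 0); column heights now [0 2 3 3 3 3], max=3
Drop 4: I rot0 at col 1 lands with bottom-row=3; cleared 0 line(s) (total 0); column heights now [0 4 4 4 4 3], max=4
Drop 5: I rot0 at col 1 lands with bottom-row=4; cleared 0 line(s) (total 0); column heights now [0 5 5 5 5 3], max=5

Answer: 0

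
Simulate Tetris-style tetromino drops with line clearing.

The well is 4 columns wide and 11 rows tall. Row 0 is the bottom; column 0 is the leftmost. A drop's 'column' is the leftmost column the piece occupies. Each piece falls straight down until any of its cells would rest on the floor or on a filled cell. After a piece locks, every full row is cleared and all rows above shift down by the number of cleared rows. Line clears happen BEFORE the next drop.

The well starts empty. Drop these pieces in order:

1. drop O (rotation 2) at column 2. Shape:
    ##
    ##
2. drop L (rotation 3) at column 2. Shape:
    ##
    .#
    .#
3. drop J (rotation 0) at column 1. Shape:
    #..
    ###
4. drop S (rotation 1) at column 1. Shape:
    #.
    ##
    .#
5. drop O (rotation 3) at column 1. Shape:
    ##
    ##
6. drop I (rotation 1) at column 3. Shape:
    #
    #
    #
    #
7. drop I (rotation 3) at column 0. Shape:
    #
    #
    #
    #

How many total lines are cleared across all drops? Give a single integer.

Drop 1: O rot2 at col 2 lands with bottom-row=0; cleared 0 line(s) (total 0); column heights now [0 0 2 2], max=2
Drop 2: L rot3 at col 2 lands with bottom-row=2; cleared 0 line(s) (total 0); column heights now [0 0 5 5], max=5
Drop 3: J rot0 at col 1 lands with bottom-row=5; cleared 0 line(s) (total 0); column heights now [0 7 6 6], max=7
Drop 4: S rot1 at col 1 lands with bottom-row=6; cleared 0 line(s) (total 0); column heights now [0 9 8 6], max=9
Drop 5: O rot3 at col 1 lands with bottom-row=9; cleared 0 line(s) (total 0); column heights now [0 11 11 6], max=11
Drop 6: I rot1 at col 3 lands with bottom-row=6; cleared 0 line(s) (total 0); column heights now [0 11 11 10], max=11
Drop 7: I rot3 at col 0 lands with bottom-row=0; cleared 0 line(s) (total 0); column heights now [4 11 11 10], max=11

Answer: 0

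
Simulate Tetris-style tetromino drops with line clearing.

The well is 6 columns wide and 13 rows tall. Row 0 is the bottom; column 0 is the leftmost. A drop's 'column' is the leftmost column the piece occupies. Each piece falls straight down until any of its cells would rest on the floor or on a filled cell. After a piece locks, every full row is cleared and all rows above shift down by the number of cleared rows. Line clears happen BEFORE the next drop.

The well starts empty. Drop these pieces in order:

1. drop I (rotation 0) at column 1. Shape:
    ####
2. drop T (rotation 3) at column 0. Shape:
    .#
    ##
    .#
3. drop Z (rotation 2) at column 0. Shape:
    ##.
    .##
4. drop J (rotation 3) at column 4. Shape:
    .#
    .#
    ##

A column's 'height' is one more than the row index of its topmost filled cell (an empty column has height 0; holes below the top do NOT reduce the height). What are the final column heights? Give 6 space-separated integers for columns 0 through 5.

Answer: 6 6 5 1 2 4

Derivation:
Drop 1: I rot0 at col 1 lands with bottom-row=0; cleared 0 line(s) (total 0); column heights now [0 1 1 1 1 0], max=1
Drop 2: T rot3 at col 0 lands with bottom-row=1; cleared 0 line(s) (total 0); column heights now [3 4 1 1 1 0], max=4
Drop 3: Z rot2 at col 0 lands with bottom-row=4; cleared 0 line(s) (total 0); column heights now [6 6 5 1 1 0], max=6
Drop 4: J rot3 at col 4 lands with bottom-row=1; cleared 0 line(s) (total 0); column heights now [6 6 5 1 2 4], max=6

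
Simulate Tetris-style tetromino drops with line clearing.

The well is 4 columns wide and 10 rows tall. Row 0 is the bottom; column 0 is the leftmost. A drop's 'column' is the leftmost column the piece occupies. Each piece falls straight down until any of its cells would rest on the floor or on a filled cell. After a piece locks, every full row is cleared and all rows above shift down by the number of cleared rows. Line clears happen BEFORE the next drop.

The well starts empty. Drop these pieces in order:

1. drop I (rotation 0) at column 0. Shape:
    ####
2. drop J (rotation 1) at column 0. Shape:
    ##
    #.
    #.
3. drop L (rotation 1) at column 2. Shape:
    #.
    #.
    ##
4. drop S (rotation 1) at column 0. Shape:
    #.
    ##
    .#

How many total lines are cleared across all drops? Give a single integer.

Drop 1: I rot0 at col 0 lands with bottom-row=0; cleared 1 line(s) (total 1); column heights now [0 0 0 0], max=0
Drop 2: J rot1 at col 0 lands with bottom-row=0; cleared 0 line(s) (total 1); column heights now [3 3 0 0], max=3
Drop 3: L rot1 at col 2 lands with bottom-row=0; cleared 0 line(s) (total 1); column heights now [3 3 3 1], max=3
Drop 4: S rot1 at col 0 lands with bottom-row=3; cleared 0 line(s) (total 1); column heights now [6 5 3 1], max=6

Answer: 1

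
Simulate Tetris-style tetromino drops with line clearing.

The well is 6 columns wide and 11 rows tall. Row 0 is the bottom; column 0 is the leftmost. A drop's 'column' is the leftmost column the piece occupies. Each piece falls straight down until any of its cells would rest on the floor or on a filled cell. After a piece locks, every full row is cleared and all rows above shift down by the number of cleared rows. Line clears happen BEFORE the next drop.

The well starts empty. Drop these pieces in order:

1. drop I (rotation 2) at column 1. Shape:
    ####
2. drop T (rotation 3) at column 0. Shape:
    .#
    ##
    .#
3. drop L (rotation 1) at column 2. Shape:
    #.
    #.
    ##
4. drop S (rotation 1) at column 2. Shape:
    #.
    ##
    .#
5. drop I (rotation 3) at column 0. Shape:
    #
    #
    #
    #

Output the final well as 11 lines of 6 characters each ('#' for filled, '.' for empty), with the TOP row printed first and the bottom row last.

Drop 1: I rot2 at col 1 lands with bottom-row=0; cleared 0 line(s) (total 0); column heights now [0 1 1 1 1 0], max=1
Drop 2: T rot3 at col 0 lands with bottom-row=1; cleared 0 line(s) (total 0); column heights now [3 4 1 1 1 0], max=4
Drop 3: L rot1 at col 2 lands with bottom-row=1; cleared 0 line(s) (total 0); column heights now [3 4 4 2 1 0], max=4
Drop 4: S rot1 at col 2 lands with bottom-row=3; cleared 0 line(s) (total 0); column heights now [3 4 6 5 1 0], max=6
Drop 5: I rot3 at col 0 lands with bottom-row=3; cleared 0 line(s) (total 0); column heights now [7 4 6 5 1 0], max=7

Answer: ......
......
......
......
#.....
#.#...
#.##..
####..
###...
.###..
.####.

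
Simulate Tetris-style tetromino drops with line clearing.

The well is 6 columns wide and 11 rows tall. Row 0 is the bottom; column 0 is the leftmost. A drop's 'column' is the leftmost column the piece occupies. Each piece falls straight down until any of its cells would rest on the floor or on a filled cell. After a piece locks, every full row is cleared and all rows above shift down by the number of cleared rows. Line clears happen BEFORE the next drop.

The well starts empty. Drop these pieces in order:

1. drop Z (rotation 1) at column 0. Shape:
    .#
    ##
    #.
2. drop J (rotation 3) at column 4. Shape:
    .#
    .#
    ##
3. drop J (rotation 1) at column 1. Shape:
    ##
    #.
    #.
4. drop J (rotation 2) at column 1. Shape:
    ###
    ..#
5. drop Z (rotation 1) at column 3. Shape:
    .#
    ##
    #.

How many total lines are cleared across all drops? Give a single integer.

Drop 1: Z rot1 at col 0 lands with bottom-row=0; cleared 0 line(s) (total 0); column heights now [2 3 0 0 0 0], max=3
Drop 2: J rot3 at col 4 lands with bottom-row=0; cleared 0 line(s) (total 0); column heights now [2 3 0 0 1 3], max=3
Drop 3: J rot1 at col 1 lands with bottom-row=3; cleared 0 line(s) (total 0); column heights now [2 6 6 0 1 3], max=6
Drop 4: J rot2 at col 1 lands with bottom-row=5; cleared 0 line(s) (total 0); column heights now [2 7 7 7 1 3], max=7
Drop 5: Z rot1 at col 3 lands with bottom-row=7; cleared 0 line(s) (total 0); column heights now [2 7 7 9 10 3], max=10

Answer: 0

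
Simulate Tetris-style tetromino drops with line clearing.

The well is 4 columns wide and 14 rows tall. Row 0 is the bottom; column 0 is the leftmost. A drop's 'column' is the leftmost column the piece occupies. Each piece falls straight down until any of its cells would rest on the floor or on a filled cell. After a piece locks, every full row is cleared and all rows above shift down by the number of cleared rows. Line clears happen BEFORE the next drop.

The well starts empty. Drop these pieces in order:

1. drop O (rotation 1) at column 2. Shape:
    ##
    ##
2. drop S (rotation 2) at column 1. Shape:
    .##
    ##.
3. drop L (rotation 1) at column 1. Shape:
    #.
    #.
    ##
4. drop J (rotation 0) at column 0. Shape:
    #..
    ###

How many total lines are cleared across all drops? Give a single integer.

Drop 1: O rot1 at col 2 lands with bottom-row=0; cleared 0 line(s) (total 0); column heights now [0 0 2 2], max=2
Drop 2: S rot2 at col 1 lands with bottom-row=2; cleared 0 line(s) (total 0); column heights now [0 3 4 4], max=4
Drop 3: L rot1 at col 1 lands with bottom-row=4; cleared 0 line(s) (total 0); column heights now [0 7 5 4], max=7
Drop 4: J rot0 at col 0 lands with bottom-row=7; cleared 0 line(s) (total 0); column heights now [9 8 8 4], max=9

Answer: 0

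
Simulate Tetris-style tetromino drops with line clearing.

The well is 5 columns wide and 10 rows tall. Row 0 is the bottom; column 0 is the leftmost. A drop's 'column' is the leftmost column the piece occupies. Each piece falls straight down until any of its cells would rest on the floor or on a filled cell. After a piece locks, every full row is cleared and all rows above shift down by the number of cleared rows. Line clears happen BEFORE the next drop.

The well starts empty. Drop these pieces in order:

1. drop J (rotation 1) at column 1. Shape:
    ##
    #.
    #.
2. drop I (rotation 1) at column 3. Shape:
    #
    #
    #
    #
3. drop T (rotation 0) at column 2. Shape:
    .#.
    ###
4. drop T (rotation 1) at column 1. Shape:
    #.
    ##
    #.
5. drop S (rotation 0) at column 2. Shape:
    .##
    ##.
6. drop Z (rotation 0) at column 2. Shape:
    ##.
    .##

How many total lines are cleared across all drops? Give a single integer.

Drop 1: J rot1 at col 1 lands with bottom-row=0; cleared 0 line(s) (total 0); column heights now [0 3 3 0 0], max=3
Drop 2: I rot1 at col 3 lands with bottom-row=0; cleared 0 line(s) (total 0); column heights now [0 3 3 4 0], max=4
Drop 3: T rot0 at col 2 lands with bottom-row=4; cleared 0 line(s) (total 0); column heights now [0 3 5 6 5], max=6
Drop 4: T rot1 at col 1 lands with bottom-row=4; cleared 0 line(s) (total 0); column heights now [0 7 6 6 5], max=7
Drop 5: S rot0 at col 2 lands with bottom-row=6; cleared 0 line(s) (total 0); column heights now [0 7 7 8 8], max=8
Drop 6: Z rot0 at col 2 lands with bottom-row=8; cleared 0 line(s) (total 0); column heights now [0 7 10 10 9], max=10

Answer: 0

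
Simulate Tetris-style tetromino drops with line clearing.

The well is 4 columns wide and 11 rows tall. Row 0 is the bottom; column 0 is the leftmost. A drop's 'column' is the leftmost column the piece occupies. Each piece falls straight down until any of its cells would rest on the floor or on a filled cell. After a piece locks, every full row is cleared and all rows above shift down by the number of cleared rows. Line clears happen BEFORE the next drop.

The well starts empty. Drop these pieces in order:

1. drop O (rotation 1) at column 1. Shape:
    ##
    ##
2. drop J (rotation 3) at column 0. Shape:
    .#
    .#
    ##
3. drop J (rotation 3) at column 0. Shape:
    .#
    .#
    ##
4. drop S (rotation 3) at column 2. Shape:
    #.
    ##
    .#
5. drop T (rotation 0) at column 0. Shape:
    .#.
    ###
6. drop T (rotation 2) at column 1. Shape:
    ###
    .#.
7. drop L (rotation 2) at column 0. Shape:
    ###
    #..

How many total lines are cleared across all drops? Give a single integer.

Answer: 2

Derivation:
Drop 1: O rot1 at col 1 lands with bottom-row=0; cleared 0 line(s) (total 0); column heights now [0 2 2 0], max=2
Drop 2: J rot3 at col 0 lands with bottom-row=2; cleared 0 line(s) (total 0); column heights now [3 5 2 0], max=5
Drop 3: J rot3 at col 0 lands with bottom-row=5; cleared 0 line(s) (total 0); column heights now [6 8 2 0], max=8
Drop 4: S rot3 at col 2 lands with bottom-row=1; cleared 1 line(s) (total 1); column heights now [5 7 3 2], max=7
Drop 5: T rot0 at col 0 lands with bottom-row=7; cleared 0 line(s) (total 1); column heights now [8 9 8 2], max=9
Drop 6: T rot2 at col 1 lands with bottom-row=8; cleared 0 line(s) (total 1); column heights now [8 10 10 10], max=10
Drop 7: L rot2 at col 0 lands with bottom-row=9; cleared 1 line(s) (total 2); column heights now [10 10 10 2], max=10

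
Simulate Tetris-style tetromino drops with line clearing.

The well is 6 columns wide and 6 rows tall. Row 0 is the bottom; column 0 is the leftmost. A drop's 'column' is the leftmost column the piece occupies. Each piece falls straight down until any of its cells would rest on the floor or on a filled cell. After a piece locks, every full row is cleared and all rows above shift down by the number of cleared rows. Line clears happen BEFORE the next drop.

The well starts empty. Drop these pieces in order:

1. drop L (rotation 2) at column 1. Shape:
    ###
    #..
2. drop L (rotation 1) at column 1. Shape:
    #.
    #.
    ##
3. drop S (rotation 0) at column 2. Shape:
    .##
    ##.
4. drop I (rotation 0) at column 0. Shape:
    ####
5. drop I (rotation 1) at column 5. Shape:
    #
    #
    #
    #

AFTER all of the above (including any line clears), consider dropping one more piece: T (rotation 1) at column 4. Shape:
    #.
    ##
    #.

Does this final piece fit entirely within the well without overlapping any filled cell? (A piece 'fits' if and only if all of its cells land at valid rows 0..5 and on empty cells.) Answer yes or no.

Drop 1: L rot2 at col 1 lands with bottom-row=0; cleared 0 line(s) (total 0); column heights now [0 2 2 2 0 0], max=2
Drop 2: L rot1 at col 1 lands with bottom-row=2; cleared 0 line(s) (total 0); column heights now [0 5 3 2 0 0], max=5
Drop 3: S rot0 at col 2 lands with bottom-row=3; cleared 0 line(s) (total 0); column heights now [0 5 4 5 5 0], max=5
Drop 4: I rot0 at col 0 lands with bottom-row=5; cleared 0 line(s) (total 0); column heights now [6 6 6 6 5 0], max=6
Drop 5: I rot1 at col 5 lands with bottom-row=0; cleared 0 line(s) (total 0); column heights now [6 6 6 6 5 4], max=6
Test piece T rot1 at col 4 (width 2): heights before test = [6 6 6 6 5 4]; fits = False

Answer: no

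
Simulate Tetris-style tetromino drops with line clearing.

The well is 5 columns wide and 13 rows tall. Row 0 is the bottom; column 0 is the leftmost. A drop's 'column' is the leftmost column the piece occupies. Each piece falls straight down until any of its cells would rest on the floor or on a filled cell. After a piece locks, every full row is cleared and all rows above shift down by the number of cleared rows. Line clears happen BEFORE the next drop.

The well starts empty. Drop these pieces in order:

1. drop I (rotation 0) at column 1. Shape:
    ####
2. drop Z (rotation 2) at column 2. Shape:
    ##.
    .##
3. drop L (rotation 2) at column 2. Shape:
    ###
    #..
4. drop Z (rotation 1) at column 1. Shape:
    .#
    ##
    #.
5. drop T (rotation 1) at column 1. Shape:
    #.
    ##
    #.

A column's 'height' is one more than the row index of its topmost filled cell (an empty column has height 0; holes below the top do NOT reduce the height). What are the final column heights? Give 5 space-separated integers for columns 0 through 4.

Drop 1: I rot0 at col 1 lands with bottom-row=0; cleared 0 line(s) (total 0); column heights now [0 1 1 1 1], max=1
Drop 2: Z rot2 at col 2 lands with bottom-row=1; cleared 0 line(s) (total 0); column heights now [0 1 3 3 2], max=3
Drop 3: L rot2 at col 2 lands with bottom-row=3; cleared 0 line(s) (total 0); column heights now [0 1 5 5 5], max=5
Drop 4: Z rot1 at col 1 lands with bottom-row=4; cleared 0 line(s) (total 0); column heights now [0 6 7 5 5], max=7
Drop 5: T rot1 at col 1 lands with bottom-row=6; cleared 0 line(s) (total 0); column heights now [0 9 8 5 5], max=9

Answer: 0 9 8 5 5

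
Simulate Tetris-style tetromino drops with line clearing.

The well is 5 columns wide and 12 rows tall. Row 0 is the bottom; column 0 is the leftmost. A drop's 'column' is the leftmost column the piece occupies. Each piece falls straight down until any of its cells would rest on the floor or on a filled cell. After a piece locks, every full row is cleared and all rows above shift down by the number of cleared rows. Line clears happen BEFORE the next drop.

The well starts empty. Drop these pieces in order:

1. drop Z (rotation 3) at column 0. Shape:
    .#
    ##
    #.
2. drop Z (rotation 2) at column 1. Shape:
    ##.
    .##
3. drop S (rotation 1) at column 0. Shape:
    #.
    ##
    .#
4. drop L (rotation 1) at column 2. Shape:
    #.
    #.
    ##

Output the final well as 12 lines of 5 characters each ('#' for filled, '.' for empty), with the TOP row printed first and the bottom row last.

Answer: .....
.....
.....
.....
.....
#.#..
###..
.###.
.##..
.###.
##...
#....

Derivation:
Drop 1: Z rot3 at col 0 lands with bottom-row=0; cleared 0 line(s) (total 0); column heights now [2 3 0 0 0], max=3
Drop 2: Z rot2 at col 1 lands with bottom-row=2; cleared 0 line(s) (total 0); column heights now [2 4 4 3 0], max=4
Drop 3: S rot1 at col 0 lands with bottom-row=4; cleared 0 line(s) (total 0); column heights now [7 6 4 3 0], max=7
Drop 4: L rot1 at col 2 lands with bottom-row=4; cleared 0 line(s) (total 0); column heights now [7 6 7 5 0], max=7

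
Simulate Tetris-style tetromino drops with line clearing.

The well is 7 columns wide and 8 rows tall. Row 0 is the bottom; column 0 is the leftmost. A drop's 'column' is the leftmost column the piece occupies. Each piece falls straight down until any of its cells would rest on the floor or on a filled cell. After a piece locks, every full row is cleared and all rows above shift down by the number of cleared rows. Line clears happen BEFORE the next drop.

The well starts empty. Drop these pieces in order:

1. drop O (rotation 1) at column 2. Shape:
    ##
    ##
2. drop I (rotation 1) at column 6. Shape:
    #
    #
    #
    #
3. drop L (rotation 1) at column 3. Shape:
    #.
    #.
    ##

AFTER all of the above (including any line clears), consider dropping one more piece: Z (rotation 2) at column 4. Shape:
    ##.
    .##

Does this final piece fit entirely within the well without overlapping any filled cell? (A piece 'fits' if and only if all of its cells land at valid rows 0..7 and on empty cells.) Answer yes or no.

Drop 1: O rot1 at col 2 lands with bottom-row=0; cleared 0 line(s) (total 0); column heights now [0 0 2 2 0 0 0], max=2
Drop 2: I rot1 at col 6 lands with bottom-row=0; cleared 0 line(s) (total 0); column heights now [0 0 2 2 0 0 4], max=4
Drop 3: L rot1 at col 3 lands with bottom-row=2; cleared 0 line(s) (total 0); column heights now [0 0 2 5 3 0 4], max=5
Test piece Z rot2 at col 4 (width 3): heights before test = [0 0 2 5 3 0 4]; fits = True

Answer: yes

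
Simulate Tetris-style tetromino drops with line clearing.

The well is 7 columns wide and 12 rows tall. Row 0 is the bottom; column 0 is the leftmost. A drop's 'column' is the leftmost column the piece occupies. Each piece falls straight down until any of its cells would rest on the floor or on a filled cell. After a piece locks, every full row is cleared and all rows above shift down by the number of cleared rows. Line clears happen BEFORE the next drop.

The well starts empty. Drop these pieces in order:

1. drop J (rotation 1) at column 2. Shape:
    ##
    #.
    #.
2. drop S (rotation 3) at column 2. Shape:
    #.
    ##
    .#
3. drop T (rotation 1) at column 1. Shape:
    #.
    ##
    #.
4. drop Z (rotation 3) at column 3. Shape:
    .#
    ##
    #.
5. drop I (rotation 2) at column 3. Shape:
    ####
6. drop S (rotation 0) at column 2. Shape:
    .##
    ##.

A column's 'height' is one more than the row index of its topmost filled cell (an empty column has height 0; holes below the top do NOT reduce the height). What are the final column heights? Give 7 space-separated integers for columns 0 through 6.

Answer: 0 8 10 11 11 9 9

Derivation:
Drop 1: J rot1 at col 2 lands with bottom-row=0; cleared 0 line(s) (total 0); column heights now [0 0 3 3 0 0 0], max=3
Drop 2: S rot3 at col 2 lands with bottom-row=3; cleared 0 line(s) (total 0); column heights now [0 0 6 5 0 0 0], max=6
Drop 3: T rot1 at col 1 lands with bottom-row=5; cleared 0 line(s) (total 0); column heights now [0 8 7 5 0 0 0], max=8
Drop 4: Z rot3 at col 3 lands with bottom-row=5; cleared 0 line(s) (total 0); column heights now [0 8 7 7 8 0 0], max=8
Drop 5: I rot2 at col 3 lands with bottom-row=8; cleared 0 line(s) (total 0); column heights now [0 8 7 9 9 9 9], max=9
Drop 6: S rot0 at col 2 lands with bottom-row=9; cleared 0 line(s) (total 0); column heights now [0 8 10 11 11 9 9], max=11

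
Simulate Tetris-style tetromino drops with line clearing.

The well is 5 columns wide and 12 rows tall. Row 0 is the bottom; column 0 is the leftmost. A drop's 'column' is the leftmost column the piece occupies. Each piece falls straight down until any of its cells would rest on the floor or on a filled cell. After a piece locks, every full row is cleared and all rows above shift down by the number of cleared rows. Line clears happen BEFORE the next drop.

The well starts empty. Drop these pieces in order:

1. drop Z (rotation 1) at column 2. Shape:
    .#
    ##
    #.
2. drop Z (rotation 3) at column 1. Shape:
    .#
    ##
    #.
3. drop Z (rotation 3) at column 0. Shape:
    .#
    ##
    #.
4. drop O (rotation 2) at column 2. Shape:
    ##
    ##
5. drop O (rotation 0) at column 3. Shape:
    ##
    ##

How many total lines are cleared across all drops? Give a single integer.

Answer: 0

Derivation:
Drop 1: Z rot1 at col 2 lands with bottom-row=0; cleared 0 line(s) (total 0); column heights now [0 0 2 3 0], max=3
Drop 2: Z rot3 at col 1 lands with bottom-row=1; cleared 0 line(s) (total 0); column heights now [0 3 4 3 0], max=4
Drop 3: Z rot3 at col 0 lands with bottom-row=2; cleared 0 line(s) (total 0); column heights now [4 5 4 3 0], max=5
Drop 4: O rot2 at col 2 lands with bottom-row=4; cleared 0 line(s) (total 0); column heights now [4 5 6 6 0], max=6
Drop 5: O rot0 at col 3 lands with bottom-row=6; cleared 0 line(s) (total 0); column heights now [4 5 6 8 8], max=8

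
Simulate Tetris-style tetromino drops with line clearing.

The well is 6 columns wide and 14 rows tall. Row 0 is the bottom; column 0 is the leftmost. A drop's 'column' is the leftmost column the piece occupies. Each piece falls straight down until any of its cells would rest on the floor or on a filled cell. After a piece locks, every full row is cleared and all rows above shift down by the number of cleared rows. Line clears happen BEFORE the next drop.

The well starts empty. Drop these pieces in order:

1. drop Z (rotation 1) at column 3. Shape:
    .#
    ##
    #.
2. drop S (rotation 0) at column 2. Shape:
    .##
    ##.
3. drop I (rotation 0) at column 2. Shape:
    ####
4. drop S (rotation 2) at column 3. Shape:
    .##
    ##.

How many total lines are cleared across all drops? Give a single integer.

Answer: 0

Derivation:
Drop 1: Z rot1 at col 3 lands with bottom-row=0; cleared 0 line(s) (total 0); column heights now [0 0 0 2 3 0], max=3
Drop 2: S rot0 at col 2 lands with bottom-row=2; cleared 0 line(s) (total 0); column heights now [0 0 3 4 4 0], max=4
Drop 3: I rot0 at col 2 lands with bottom-row=4; cleared 0 line(s) (total 0); column heights now [0 0 5 5 5 5], max=5
Drop 4: S rot2 at col 3 lands with bottom-row=5; cleared 0 line(s) (total 0); column heights now [0 0 5 6 7 7], max=7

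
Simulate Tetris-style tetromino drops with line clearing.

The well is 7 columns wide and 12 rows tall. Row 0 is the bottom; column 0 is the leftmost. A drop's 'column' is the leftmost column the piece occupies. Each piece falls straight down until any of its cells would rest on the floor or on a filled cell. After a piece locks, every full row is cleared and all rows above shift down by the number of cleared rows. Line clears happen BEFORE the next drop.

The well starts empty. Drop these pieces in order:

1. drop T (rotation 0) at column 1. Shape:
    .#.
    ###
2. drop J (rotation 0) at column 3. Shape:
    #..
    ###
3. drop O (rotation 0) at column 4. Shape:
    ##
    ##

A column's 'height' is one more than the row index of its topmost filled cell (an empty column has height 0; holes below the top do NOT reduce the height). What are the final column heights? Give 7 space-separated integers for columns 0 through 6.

Drop 1: T rot0 at col 1 lands with bottom-row=0; cleared 0 line(s) (total 0); column heights now [0 1 2 1 0 0 0], max=2
Drop 2: J rot0 at col 3 lands with bottom-row=1; cleared 0 line(s) (total 0); column heights now [0 1 2 3 2 2 0], max=3
Drop 3: O rot0 at col 4 lands with bottom-row=2; cleared 0 line(s) (total 0); column heights now [0 1 2 3 4 4 0], max=4

Answer: 0 1 2 3 4 4 0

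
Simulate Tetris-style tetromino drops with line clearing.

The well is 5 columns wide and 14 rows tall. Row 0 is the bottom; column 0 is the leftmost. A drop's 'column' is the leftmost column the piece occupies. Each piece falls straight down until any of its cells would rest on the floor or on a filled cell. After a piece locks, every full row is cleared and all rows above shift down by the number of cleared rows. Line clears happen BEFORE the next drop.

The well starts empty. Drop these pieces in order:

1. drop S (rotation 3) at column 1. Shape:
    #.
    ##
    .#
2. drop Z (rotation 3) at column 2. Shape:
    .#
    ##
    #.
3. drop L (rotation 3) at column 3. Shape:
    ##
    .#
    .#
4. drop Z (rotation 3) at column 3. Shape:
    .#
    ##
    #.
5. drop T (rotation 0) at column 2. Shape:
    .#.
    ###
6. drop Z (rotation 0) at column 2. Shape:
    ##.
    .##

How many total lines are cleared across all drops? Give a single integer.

Answer: 0

Derivation:
Drop 1: S rot3 at col 1 lands with bottom-row=0; cleared 0 line(s) (total 0); column heights now [0 3 2 0 0], max=3
Drop 2: Z rot3 at col 2 lands with bottom-row=2; cleared 0 line(s) (total 0); column heights now [0 3 4 5 0], max=5
Drop 3: L rot3 at col 3 lands with bottom-row=3; cleared 0 line(s) (total 0); column heights now [0 3 4 6 6], max=6
Drop 4: Z rot3 at col 3 lands with bottom-row=6; cleared 0 line(s) (total 0); column heights now [0 3 4 8 9], max=9
Drop 5: T rot0 at col 2 lands with bottom-row=9; cleared 0 line(s) (total 0); column heights now [0 3 10 11 10], max=11
Drop 6: Z rot0 at col 2 lands with bottom-row=11; cleared 0 line(s) (total 0); column heights now [0 3 13 13 12], max=13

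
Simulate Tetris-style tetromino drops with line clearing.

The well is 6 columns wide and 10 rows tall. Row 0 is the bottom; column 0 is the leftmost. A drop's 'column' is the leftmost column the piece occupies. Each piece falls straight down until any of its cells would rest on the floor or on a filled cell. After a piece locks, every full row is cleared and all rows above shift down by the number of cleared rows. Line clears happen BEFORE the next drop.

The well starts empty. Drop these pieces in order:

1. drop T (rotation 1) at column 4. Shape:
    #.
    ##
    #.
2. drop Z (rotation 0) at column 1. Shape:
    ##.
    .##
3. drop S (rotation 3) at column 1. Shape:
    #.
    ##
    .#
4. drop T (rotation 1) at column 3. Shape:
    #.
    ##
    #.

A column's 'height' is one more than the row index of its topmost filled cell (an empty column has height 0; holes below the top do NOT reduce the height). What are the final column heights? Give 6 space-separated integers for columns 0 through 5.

Drop 1: T rot1 at col 4 lands with bottom-row=0; cleared 0 line(s) (total 0); column heights now [0 0 0 0 3 2], max=3
Drop 2: Z rot0 at col 1 lands with bottom-row=0; cleared 0 line(s) (total 0); column heights now [0 2 2 1 3 2], max=3
Drop 3: S rot3 at col 1 lands with bottom-row=2; cleared 0 line(s) (total 0); column heights now [0 5 4 1 3 2], max=5
Drop 4: T rot1 at col 3 lands with bottom-row=2; cleared 0 line(s) (total 0); column heights now [0 5 4 5 4 2], max=5

Answer: 0 5 4 5 4 2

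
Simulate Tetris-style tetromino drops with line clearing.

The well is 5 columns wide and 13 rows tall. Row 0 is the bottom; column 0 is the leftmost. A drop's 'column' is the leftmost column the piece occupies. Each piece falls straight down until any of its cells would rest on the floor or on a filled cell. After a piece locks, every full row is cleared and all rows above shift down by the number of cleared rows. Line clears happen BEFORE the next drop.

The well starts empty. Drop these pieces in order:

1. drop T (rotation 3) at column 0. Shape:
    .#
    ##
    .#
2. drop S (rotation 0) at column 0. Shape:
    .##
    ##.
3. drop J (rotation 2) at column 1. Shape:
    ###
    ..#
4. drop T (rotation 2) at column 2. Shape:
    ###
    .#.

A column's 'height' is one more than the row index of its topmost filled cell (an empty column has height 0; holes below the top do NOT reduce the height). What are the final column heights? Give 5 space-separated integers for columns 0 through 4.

Drop 1: T rot3 at col 0 lands with bottom-row=0; cleared 0 line(s) (total 0); column heights now [2 3 0 0 0], max=3
Drop 2: S rot0 at col 0 lands with bottom-row=3; cleared 0 line(s) (total 0); column heights now [4 5 5 0 0], max=5
Drop 3: J rot2 at col 1 lands with bottom-row=4; cleared 0 line(s) (total 0); column heights now [4 6 6 6 0], max=6
Drop 4: T rot2 at col 2 lands with bottom-row=6; cleared 0 line(s) (total 0); column heights now [4 6 8 8 8], max=8

Answer: 4 6 8 8 8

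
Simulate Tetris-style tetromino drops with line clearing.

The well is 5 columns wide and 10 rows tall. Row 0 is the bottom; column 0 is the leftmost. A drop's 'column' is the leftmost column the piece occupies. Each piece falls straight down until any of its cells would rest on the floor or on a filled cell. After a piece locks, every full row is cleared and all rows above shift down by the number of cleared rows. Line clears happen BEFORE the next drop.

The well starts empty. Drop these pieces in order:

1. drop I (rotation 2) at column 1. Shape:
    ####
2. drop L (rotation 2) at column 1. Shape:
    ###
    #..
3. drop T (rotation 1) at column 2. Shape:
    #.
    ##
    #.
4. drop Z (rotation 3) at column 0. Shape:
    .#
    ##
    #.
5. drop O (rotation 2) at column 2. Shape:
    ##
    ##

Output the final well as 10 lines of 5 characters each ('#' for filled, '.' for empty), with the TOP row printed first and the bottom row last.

Answer: .....
.....
..##.
..##.
..#..
.###.
###..
####.
.#...
.####

Derivation:
Drop 1: I rot2 at col 1 lands with bottom-row=0; cleared 0 line(s) (total 0); column heights now [0 1 1 1 1], max=1
Drop 2: L rot2 at col 1 lands with bottom-row=1; cleared 0 line(s) (total 0); column heights now [0 3 3 3 1], max=3
Drop 3: T rot1 at col 2 lands with bottom-row=3; cleared 0 line(s) (total 0); column heights now [0 3 6 5 1], max=6
Drop 4: Z rot3 at col 0 lands with bottom-row=2; cleared 0 line(s) (total 0); column heights now [4 5 6 5 1], max=6
Drop 5: O rot2 at col 2 lands with bottom-row=6; cleared 0 line(s) (total 0); column heights now [4 5 8 8 1], max=8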